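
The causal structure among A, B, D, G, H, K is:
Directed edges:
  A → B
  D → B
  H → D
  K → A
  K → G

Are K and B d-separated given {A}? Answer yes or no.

Yes — K ⊥ B | {A}.

Bayes-Ball from K | {A} reaches {G}.
B ∉ reach(K|{A}) ⇒ K ⊥ B | {A}.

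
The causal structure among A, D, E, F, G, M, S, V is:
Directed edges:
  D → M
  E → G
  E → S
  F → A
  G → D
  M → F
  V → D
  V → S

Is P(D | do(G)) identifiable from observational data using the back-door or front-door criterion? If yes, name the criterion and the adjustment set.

P(D|do(G)): backdoor, adjust for ∅.

desc(G)\{G}={A,D,F,M}; candidates ⊆ {E,S,V}.
∅: G⊥D given ∅ in G with G→· removed — back-door holds.
P(D|do(G)) = P(D|G) — no adjustment needed.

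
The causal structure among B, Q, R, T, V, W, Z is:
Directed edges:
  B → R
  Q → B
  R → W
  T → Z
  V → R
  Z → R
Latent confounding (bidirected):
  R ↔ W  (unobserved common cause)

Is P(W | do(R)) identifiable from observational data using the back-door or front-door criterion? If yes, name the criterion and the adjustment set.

P(W|do(R)): not identifiable (no BD/FD set).

desc(R)\{R}={W}; candidates ⊆ {B,Q,T,V,Z}.
R↔W: latent back-door arc(s) into R.
size 0: {}; under {} R still reaches {B,Q,T,V,W,Z} ∋ W.
size 1: {B}, {Q}, {T} …(+2); under {B} R still reaches {T,V,W,Z} ∋ W.
size 2: {B,Q}, {B,T}, {B,V} …(+7); under {B,Q} R still reaches {T,V,W,Z} ∋ W.
R↔W cannot be blocked by any observed set — no back-door set.
No mediator lies on a directed R→…→W path.
Neither criterion identifies P(W|do(R)) in this graph.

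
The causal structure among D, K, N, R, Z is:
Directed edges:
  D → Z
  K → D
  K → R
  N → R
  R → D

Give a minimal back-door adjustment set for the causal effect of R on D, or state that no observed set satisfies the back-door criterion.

desc(R)\{R}={D,Z}; candidates ⊆ {K,N}.
size 0: {}; under {} R still reaches {D,K,N,Z} ∋ D.
{K}: R⊥D given {K} in G with R→· removed — back-door holds.

R→D: minimal back-door set {K}.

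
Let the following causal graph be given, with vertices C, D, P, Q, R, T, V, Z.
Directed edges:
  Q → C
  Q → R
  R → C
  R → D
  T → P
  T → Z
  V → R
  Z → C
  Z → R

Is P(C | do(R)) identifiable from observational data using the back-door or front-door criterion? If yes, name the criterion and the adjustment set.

P(C|do(R)): backdoor, adjust for {Q, Z}.

desc(R)\{R}={C,D}; candidates ⊆ {P,Q,T,V,Z}.
size 0: {}; under {} R still reaches {C,P,Q,T,V,Z} ∋ C.
size 1: {P}, {Q}, {T} …(+2); under {P} R still reaches {C,Q,T,V,Z} ∋ C.
{Q,Z}: R⊥C given {Q,Z} in G with R→· removed — back-door holds.
P(C|do(R)) = Σ_{Q,Z} P(C|R,Q,Z)·P(Q,Z).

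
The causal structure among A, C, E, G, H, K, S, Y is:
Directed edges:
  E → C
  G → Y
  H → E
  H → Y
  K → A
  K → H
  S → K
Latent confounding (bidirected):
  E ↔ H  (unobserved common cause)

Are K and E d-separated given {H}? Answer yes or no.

No — K and E are d-connected given {H}.

Bayes-Ball from K | {H} reaches {A,C,E,S}.
E ∈ reach(K|{H}) ⇒ K ⊥̸ E | {H}.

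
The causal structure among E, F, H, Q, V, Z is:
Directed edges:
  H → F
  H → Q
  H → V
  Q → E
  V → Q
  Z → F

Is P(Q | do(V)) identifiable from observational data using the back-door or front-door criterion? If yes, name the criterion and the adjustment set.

P(Q|do(V)): backdoor, adjust for {H}.

desc(V)\{V}={E,Q}; candidates ⊆ {F,H,Z}.
size 0: {}; under {} V still reaches {E,F,H,Q} ∋ Q.
{H}: V⊥Q given {H} in G with V→· removed — back-door holds.
P(Q|do(V)) = Σ_{H} P(Q|V,H)·P(H).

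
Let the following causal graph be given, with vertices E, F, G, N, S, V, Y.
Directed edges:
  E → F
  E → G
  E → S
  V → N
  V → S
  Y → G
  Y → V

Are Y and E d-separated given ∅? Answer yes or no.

Bayes-Ball from Y | ∅ reaches {G,N,S,V}.
E ∉ reach(Y|∅) ⇒ Y ⊥ E | ∅.

Yes — Y ⊥ E | ∅.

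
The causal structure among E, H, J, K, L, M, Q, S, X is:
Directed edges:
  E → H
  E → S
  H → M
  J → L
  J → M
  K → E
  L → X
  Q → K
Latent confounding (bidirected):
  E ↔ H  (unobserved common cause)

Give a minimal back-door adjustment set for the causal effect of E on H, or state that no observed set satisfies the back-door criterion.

E→H: no observed back-door set.

desc(E)\{E}={H,M,S}; candidates ⊆ {J,K,L,Q,X}.
E↔H: latent back-door arc(s) into E.
size 0: {}; under {} E still reaches {H,K,M,Q} ∋ H.
size 1: {J}, {K}, {L} …(+2); under {J} E still reaches {H,K,M,Q} ∋ H.
size 2: {J,K}, {J,L}, {J,Q} …(+7); under {J,K} E still reaches {H,M} ∋ H.
E↔H cannot be blocked by any observed set — no back-door set.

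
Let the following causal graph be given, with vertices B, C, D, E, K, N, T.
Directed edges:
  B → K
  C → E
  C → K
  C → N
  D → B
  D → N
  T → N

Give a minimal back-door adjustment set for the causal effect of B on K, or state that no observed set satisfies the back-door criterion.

desc(B)\{B}={K}; candidates ⊆ {C,D,E,N,T}.
∅: B⊥K given ∅ in G with B→· removed — back-door holds.

B→K: minimal back-door set ∅.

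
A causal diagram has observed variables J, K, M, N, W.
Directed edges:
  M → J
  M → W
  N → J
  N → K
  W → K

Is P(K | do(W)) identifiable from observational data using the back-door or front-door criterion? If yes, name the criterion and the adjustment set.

P(K|do(W)): backdoor, adjust for ∅.

desc(W)\{W}={K}; candidates ⊆ {J,M,N}.
∅: W⊥K given ∅ in G with W→· removed — back-door holds.
P(K|do(W)) = P(K|W) — no adjustment needed.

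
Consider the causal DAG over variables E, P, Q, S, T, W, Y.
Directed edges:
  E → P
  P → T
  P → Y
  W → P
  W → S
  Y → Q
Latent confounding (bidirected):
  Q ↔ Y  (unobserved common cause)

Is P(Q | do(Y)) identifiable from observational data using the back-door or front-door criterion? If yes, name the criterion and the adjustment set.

P(Q|do(Y)): not identifiable (no BD/FD set).

desc(Y)\{Y}={Q}; candidates ⊆ {E,P,S,T,W}.
Y↔Q: latent back-door arc(s) into Y.
size 0: {}; under {} Y still reaches {E,P,Q,S,T,W} ∋ Q.
size 1: {E}, {P}, {S} …(+2); under {E} Y still reaches {P,Q,S,T,W} ∋ Q.
size 2: {E,P}, {E,S}, {E,T} …(+7); under {E,P} Y still reaches {Q} ∋ Q.
Y↔Q cannot be blocked by any observed set — no back-door set.
No mediator lies on a directed Y→…→Q path.
Neither criterion identifies P(Q|do(Y)) in this graph.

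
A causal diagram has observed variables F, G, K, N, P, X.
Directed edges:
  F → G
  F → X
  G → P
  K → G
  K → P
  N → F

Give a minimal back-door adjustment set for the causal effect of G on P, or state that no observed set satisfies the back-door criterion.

G→P: minimal back-door set {K}.

desc(G)\{G}={P}; candidates ⊆ {F,K,N,X}.
size 0: {}; under {} G still reaches {F,K,N,P,X} ∋ P.
{K}: G⊥P given {K} in G with G→· removed — back-door holds.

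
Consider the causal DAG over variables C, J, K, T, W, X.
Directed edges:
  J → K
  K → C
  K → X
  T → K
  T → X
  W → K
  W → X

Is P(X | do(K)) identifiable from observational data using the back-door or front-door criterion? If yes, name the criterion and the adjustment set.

P(X|do(K)): backdoor, adjust for {T, W}.

desc(K)\{K}={C,X}; candidates ⊆ {J,T,W}.
size 0: {}; under {} K still reaches {J,T,W,X} ∋ X.
size 1: {J}, {T}, {W}; under {J} K still reaches {T,W,X} ∋ X.
{T,W}: K⊥X given {T,W} in G with K→· removed — back-door holds.
P(X|do(K)) = Σ_{T,W} P(X|K,T,W)·P(T,W).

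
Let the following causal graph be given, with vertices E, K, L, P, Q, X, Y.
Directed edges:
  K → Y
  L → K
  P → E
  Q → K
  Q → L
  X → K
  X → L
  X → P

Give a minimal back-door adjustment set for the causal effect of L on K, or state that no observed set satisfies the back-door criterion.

desc(L)\{L}={K,Y}; candidates ⊆ {E,P,Q,X}.
size 0: {}; under {} L still reaches {E,K,P,Q,X,Y} ∋ K.
size 1: {E}, {P}, {Q} …(+1); under {E} L still reaches {K,P,Q,X,Y} ∋ K.
{Q,X}: L⊥K given {Q,X} in G with L→· removed — back-door holds.

L→K: minimal back-door set {Q, X}.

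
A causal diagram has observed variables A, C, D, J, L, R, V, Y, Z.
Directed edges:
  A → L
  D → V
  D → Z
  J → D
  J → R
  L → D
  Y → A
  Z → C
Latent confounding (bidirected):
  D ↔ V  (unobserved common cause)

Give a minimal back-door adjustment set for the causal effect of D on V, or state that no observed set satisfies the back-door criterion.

D→V: no observed back-door set.

desc(D)\{D}={C,V,Z}; candidates ⊆ {A,J,L,R,Y}.
D↔V: latent back-door arc(s) into D.
size 0: {}; under {} D still reaches {A,J,L,R,V,Y} ∋ V.
size 1: {A}, {J}, {L} …(+2); under {A} D still reaches {J,L,R,V} ∋ V.
size 2: {A,J}, {A,L}, {A,R} …(+7); under {A,J} D still reaches {L,V} ∋ V.
D↔V cannot be blocked by any observed set — no back-door set.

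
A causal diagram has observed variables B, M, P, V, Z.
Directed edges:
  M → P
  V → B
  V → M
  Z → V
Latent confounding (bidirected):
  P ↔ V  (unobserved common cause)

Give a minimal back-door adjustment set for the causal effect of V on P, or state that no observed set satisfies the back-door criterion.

V→P: no observed back-door set.

desc(V)\{V}={B,M,P}; candidates ⊆ {Z}.
V↔P: latent back-door arc(s) into V.
size 0: {}; under {} V still reaches {P,Z} ∋ P.
size 1: {Z}; under {Z} V still reaches {P} ∋ P.
V↔P cannot be blocked by any observed set — no back-door set.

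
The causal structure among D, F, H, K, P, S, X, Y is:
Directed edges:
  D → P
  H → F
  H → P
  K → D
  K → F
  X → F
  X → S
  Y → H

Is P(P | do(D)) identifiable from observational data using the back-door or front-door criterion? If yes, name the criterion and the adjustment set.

P(P|do(D)): backdoor, adjust for ∅.

desc(D)\{D}={P}; candidates ⊆ {F,H,K,S,X,Y}.
∅: D⊥P given ∅ in G with D→· removed — back-door holds.
P(P|do(D)) = P(P|D) — no adjustment needed.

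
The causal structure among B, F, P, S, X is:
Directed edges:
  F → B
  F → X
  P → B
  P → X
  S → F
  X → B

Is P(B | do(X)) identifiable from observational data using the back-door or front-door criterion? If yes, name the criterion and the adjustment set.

P(B|do(X)): backdoor, adjust for {F, P}.

desc(X)\{X}={B}; candidates ⊆ {F,P,S}.
size 0: {}; under {} X still reaches {B,F,P,S} ∋ B.
size 1: {F}, {P}, {S}; under {F} X still reaches {B,P} ∋ B.
{F,P}: X⊥B given {F,P} in G with X→· removed — back-door holds.
P(B|do(X)) = Σ_{F,P} P(B|X,F,P)·P(F,P).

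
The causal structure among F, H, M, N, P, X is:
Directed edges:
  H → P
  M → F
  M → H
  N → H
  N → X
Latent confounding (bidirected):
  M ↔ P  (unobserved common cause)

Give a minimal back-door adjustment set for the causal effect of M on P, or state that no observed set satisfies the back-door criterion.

desc(M)\{M}={F,H,P}; candidates ⊆ {N,X}.
M↔P: latent back-door arc(s) into M.
size 0: {}; under {} M still reaches {P} ∋ P.
size 1: {N}, {X}; under {N} M still reaches {P} ∋ P.
size 2: {N,X}; under {N,X} M still reaches {P} ∋ P.
M↔P cannot be blocked by any observed set — no back-door set.

M→P: no observed back-door set.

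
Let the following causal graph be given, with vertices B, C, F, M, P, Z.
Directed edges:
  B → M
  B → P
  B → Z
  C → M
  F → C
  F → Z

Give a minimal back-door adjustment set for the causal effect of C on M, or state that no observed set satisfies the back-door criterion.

desc(C)\{C}={M}; candidates ⊆ {B,F,P,Z}.
∅: C⊥M given ∅ in G with C→· removed — back-door holds.

C→M: minimal back-door set ∅.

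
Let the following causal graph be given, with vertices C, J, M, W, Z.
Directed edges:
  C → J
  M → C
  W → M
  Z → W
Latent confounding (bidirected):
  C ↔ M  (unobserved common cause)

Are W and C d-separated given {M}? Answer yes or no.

Bayes-Ball from W | {M} reaches {C,J,Z}.
C ∈ reach(W|{M}) ⇒ W ⊥̸ C | {M}.

No — W and C are d-connected given {M}.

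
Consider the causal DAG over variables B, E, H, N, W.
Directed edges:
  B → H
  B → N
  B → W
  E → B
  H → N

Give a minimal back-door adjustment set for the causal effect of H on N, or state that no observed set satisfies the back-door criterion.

H→N: minimal back-door set {B}.

desc(H)\{H}={N}; candidates ⊆ {B,E,W}.
size 0: {}; under {} H still reaches {B,E,N,W} ∋ N.
{B}: H⊥N given {B} in G with H→· removed — back-door holds.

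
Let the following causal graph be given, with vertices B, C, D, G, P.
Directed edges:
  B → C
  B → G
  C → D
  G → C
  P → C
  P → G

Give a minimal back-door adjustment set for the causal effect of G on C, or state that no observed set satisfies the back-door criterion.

G→C: minimal back-door set {B, P}.

desc(G)\{G}={C,D}; candidates ⊆ {B,P}.
size 0: {}; under {} G still reaches {B,C,D,P} ∋ C.
size 1: {B}, {P}; under {B} G still reaches {C,D,P} ∋ C.
{B,P}: G⊥C given {B,P} in G with G→· removed — back-door holds.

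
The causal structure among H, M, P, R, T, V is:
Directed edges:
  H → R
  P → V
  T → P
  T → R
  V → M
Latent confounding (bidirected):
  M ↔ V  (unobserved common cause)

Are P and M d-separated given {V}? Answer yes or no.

No — P and M are d-connected given {V}.

Bayes-Ball from P | {V} reaches {M,R,T}.
M ∈ reach(P|{V}) ⇒ P ⊥̸ M | {V}.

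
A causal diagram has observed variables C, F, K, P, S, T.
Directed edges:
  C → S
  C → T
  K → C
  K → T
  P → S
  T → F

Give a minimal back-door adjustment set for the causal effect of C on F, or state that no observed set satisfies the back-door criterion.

C→F: minimal back-door set {K}.

desc(C)\{C}={F,S,T}; candidates ⊆ {K,P}.
size 0: {}; under {} C still reaches {F,K,T} ∋ F.
{K}: C⊥F given {K} in G with C→· removed — back-door holds.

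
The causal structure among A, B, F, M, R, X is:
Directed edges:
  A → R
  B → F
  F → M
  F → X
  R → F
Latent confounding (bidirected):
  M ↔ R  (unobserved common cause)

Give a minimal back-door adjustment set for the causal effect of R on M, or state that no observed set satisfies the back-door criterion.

desc(R)\{R}={F,M,X}; candidates ⊆ {A,B}.
R↔M: latent back-door arc(s) into R.
size 0: {}; under {} R still reaches {A,M} ∋ M.
size 1: {A}, {B}; under {A} R still reaches {M} ∋ M.
size 2: {A,B}; under {A,B} R still reaches {M} ∋ M.
R↔M cannot be blocked by any observed set — no back-door set.

R→M: no observed back-door set.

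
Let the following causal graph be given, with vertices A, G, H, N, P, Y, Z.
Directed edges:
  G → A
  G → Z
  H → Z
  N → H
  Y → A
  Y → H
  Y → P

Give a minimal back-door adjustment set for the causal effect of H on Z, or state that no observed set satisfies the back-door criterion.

desc(H)\{H}={Z}; candidates ⊆ {A,G,N,P,Y}.
∅: H⊥Z given ∅ in G with H→· removed — back-door holds.

H→Z: minimal back-door set ∅.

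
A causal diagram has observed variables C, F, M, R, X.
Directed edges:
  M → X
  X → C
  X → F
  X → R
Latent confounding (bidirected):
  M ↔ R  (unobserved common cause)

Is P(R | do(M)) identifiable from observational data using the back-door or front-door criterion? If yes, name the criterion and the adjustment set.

P(R|do(M)): frontdoor, adjust for {X}.

desc(M)\{M}={C,F,R,X}; candidates ⊆ {—}.
M↔R: latent back-door arc(s) into M.
size 0: {}; under {} M still reaches {R} ∋ R.
M↔R cannot be blocked by any observed set — no back-door set.
{X}: (i) intercepts every directed M→R path; (ii) no back-door M→{X}; (iii) {M} blocks every back-door {X}→R. Front-door holds.
P(R|do(M)) = Σ_{X} P(X|M) Σ_{M'} P(R|X,M')P(M').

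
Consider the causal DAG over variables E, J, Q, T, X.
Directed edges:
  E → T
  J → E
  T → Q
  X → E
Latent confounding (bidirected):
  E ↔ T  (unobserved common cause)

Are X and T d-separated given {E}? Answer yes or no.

Bayes-Ball from X | {E} reaches {J,Q,T}.
T ∈ reach(X|{E}) ⇒ X ⊥̸ T | {E}.

No — X and T are d-connected given {E}.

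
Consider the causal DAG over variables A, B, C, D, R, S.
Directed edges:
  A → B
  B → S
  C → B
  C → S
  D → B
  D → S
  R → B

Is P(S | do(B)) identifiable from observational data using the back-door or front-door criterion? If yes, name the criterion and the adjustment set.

P(S|do(B)): backdoor, adjust for {C, D}.

desc(B)\{B}={S}; candidates ⊆ {A,C,D,R}.
size 0: {}; under {} B still reaches {A,C,D,R,S} ∋ S.
size 1: {A}, {C}, {D} …(+1); under {A} B still reaches {C,D,R,S} ∋ S.
{C,D}: B⊥S given {C,D} in G with B→· removed — back-door holds.
P(S|do(B)) = Σ_{C,D} P(S|B,C,D)·P(C,D).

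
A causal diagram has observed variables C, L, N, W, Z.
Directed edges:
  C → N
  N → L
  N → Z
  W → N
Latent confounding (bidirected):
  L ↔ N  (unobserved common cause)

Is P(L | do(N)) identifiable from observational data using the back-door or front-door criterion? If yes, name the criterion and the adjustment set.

desc(N)\{N}={L,Z}; candidates ⊆ {C,W}.
N↔L: latent back-door arc(s) into N.
size 0: {}; under {} N still reaches {C,L,W} ∋ L.
size 1: {C}, {W}; under {C} N still reaches {L,W} ∋ L.
size 2: {C,W}; under {C,W} N still reaches {L} ∋ L.
N↔L cannot be blocked by any observed set — no back-door set.
No mediator lies on a directed N→…→L path.
Neither criterion identifies P(L|do(N)) in this graph.

P(L|do(N)): not identifiable (no BD/FD set).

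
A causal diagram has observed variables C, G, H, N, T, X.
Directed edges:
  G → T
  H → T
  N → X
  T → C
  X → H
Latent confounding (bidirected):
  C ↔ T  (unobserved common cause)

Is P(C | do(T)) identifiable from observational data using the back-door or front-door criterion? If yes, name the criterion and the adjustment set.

desc(T)\{T}={C}; candidates ⊆ {G,H,N,X}.
T↔C: latent back-door arc(s) into T.
size 0: {}; under {} T still reaches {C,G,H,N,X} ∋ C.
size 1: {G}, {H}, {N} …(+1); under {G} T still reaches {C,H,N,X} ∋ C.
size 2: {G,H}, {G,N}, {G,X} …(+3); under {G,H} T still reaches {C} ∋ C.
T↔C cannot be blocked by any observed set — no back-door set.
No mediator lies on a directed T→…→C path.
Neither criterion identifies P(C|do(T)) in this graph.

P(C|do(T)): not identifiable (no BD/FD set).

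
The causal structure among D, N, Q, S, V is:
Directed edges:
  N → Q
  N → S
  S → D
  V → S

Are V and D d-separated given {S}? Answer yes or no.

Bayes-Ball from V | {S} reaches {N,Q}.
D ∉ reach(V|{S}) ⇒ V ⊥ D | {S}.

Yes — V ⊥ D | {S}.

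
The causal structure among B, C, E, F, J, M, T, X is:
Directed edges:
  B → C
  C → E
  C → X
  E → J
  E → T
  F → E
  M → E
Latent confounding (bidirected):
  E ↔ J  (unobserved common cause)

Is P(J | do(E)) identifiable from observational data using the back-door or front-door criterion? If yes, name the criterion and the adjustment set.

desc(E)\{E}={J,T}; candidates ⊆ {B,C,F,M,X}.
E↔J: latent back-door arc(s) into E.
size 0: {}; under {} E still reaches {B,C,F,J,M,X} ∋ J.
size 1: {B}, {C}, {F} …(+2); under {B} E still reaches {C,F,J,M,X} ∋ J.
size 2: {B,C}, {B,F}, {B,M} …(+7); under {B,C} E still reaches {F,J,M} ∋ J.
E↔J cannot be blocked by any observed set — no back-door set.
No mediator lies on a directed E→…→J path.
Neither criterion identifies P(J|do(E)) in this graph.

P(J|do(E)): not identifiable (no BD/FD set).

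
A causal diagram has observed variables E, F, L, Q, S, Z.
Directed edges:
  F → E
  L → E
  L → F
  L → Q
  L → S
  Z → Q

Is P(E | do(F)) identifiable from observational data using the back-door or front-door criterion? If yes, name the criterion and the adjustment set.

desc(F)\{F}={E}; candidates ⊆ {L,Q,S,Z}.
size 0: {}; under {} F still reaches {E,L,Q,S} ∋ E.
{L}: F⊥E given {L} in G with F→· removed — back-door holds.
P(E|do(F)) = Σ_{L} P(E|F,L)·P(L).

P(E|do(F)): backdoor, adjust for {L}.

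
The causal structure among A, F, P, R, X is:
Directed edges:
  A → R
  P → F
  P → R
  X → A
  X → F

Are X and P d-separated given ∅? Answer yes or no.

Yes — X ⊥ P | ∅.

Bayes-Ball from X | ∅ reaches {A,F,R}.
P ∉ reach(X|∅) ⇒ X ⊥ P | ∅.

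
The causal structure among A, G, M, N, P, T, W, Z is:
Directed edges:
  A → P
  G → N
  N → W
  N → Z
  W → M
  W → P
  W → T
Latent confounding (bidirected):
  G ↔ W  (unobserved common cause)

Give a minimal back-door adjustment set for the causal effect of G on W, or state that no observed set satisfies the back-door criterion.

G→W: no observed back-door set.

desc(G)\{G}={M,N,P,T,W,Z}; candidates ⊆ {A}.
G↔W: latent back-door arc(s) into G.
size 0: {}; under {} G still reaches {M,P,T,W} ∋ W.
size 1: {A}; under {A} G still reaches {M,P,T,W} ∋ W.
G↔W cannot be blocked by any observed set — no back-door set.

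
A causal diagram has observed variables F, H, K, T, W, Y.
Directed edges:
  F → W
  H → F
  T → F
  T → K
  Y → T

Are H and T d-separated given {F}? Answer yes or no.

Bayes-Ball from H | {F} reaches {K,T,Y}.
T ∈ reach(H|{F}) ⇒ H ⊥̸ T | {F}.

No — H and T are d-connected given {F}.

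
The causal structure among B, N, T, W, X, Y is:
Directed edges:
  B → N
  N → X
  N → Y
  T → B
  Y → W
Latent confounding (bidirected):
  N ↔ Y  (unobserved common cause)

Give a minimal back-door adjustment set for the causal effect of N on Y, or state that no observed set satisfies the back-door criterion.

N→Y: no observed back-door set.

desc(N)\{N}={W,X,Y}; candidates ⊆ {B,T}.
N↔Y: latent back-door arc(s) into N.
size 0: {}; under {} N still reaches {B,T,W,Y} ∋ Y.
size 1: {B}, {T}; under {B} N still reaches {W,Y} ∋ Y.
size 2: {B,T}; under {B,T} N still reaches {W,Y} ∋ Y.
N↔Y cannot be blocked by any observed set — no back-door set.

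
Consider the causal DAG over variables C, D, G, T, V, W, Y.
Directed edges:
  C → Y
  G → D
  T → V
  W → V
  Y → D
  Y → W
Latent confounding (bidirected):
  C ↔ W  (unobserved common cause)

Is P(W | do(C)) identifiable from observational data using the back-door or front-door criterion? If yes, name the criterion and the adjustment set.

P(W|do(C)): frontdoor, adjust for {Y}.

desc(C)\{C}={D,V,W,Y}; candidates ⊆ {G,T}.
C↔W: latent back-door arc(s) into C.
size 0: {}; under {} C still reaches {V,W} ∋ W.
size 1: {G}, {T}; under {G} C still reaches {V,W} ∋ W.
size 2: {G,T}; under {G,T} C still reaches {V,W} ∋ W.
C↔W cannot be blocked by any observed set — no back-door set.
{Y}: (i) intercepts every directed C→W path; (ii) no back-door C→{Y}; (iii) {C} blocks every back-door {Y}→W. Front-door holds.
P(W|do(C)) = Σ_{Y} P(Y|C) Σ_{C'} P(W|Y,C')P(C').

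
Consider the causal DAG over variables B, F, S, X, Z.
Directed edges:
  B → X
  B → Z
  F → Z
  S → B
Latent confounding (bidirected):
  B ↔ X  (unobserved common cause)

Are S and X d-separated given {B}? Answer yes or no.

Bayes-Ball from S | {B} reaches {X}.
X ∈ reach(S|{B}) ⇒ S ⊥̸ X | {B}.

No — S and X are d-connected given {B}.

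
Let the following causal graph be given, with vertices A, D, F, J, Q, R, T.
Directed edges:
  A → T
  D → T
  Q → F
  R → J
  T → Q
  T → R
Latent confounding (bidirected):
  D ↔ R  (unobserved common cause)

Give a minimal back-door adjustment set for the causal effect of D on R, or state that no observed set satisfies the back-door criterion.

desc(D)\{D}={F,J,Q,R,T}; candidates ⊆ {A}.
D↔R: latent back-door arc(s) into D.
size 0: {}; under {} D still reaches {J,R} ∋ R.
size 1: {A}; under {A} D still reaches {J,R} ∋ R.
D↔R cannot be blocked by any observed set — no back-door set.

D→R: no observed back-door set.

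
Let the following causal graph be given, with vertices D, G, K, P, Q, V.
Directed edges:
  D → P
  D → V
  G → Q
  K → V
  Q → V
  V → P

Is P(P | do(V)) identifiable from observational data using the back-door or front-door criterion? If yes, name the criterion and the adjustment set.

desc(V)\{V}={P}; candidates ⊆ {D,G,K,Q}.
size 0: {}; under {} V still reaches {D,G,K,P,Q} ∋ P.
{D}: V⊥P given {D} in G with V→· removed — back-door holds.
P(P|do(V)) = Σ_{D} P(P|V,D)·P(D).

P(P|do(V)): backdoor, adjust for {D}.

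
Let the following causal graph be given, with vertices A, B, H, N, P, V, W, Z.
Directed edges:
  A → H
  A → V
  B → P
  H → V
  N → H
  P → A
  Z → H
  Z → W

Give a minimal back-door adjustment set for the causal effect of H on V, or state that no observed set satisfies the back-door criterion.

H→V: minimal back-door set {A}.

desc(H)\{H}={V}; candidates ⊆ {A,B,N,P,W,Z}.
size 0: {}; under {} H still reaches {A,B,N,P,V,W,Z} ∋ V.
{A}: H⊥V given {A} in G with H→· removed — back-door holds.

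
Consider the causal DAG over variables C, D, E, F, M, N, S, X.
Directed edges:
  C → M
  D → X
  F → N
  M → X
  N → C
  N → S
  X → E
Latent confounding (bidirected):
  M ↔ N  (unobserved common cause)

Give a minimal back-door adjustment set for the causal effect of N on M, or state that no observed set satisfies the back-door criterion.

desc(N)\{N}={C,E,M,S,X}; candidates ⊆ {D,F}.
N↔M: latent back-door arc(s) into N.
size 0: {}; under {} N still reaches {E,F,M,X} ∋ M.
size 1: {D}, {F}; under {D} N still reaches {E,F,M,X} ∋ M.
size 2: {D,F}; under {D,F} N still reaches {E,M,X} ∋ M.
N↔M cannot be blocked by any observed set — no back-door set.

N→M: no observed back-door set.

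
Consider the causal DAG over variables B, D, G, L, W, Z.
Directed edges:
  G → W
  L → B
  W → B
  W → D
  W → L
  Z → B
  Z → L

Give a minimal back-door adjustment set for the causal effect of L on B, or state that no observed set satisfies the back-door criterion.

desc(L)\{L}={B}; candidates ⊆ {D,G,W,Z}.
size 0: {}; under {} L still reaches {B,D,G,W,Z} ∋ B.
size 1: {D}, {G}, {W} …(+1); under {D} L still reaches {B,G,W,Z} ∋ B.
{W,Z}: L⊥B given {W,Z} in G with L→· removed — back-door holds.

L→B: minimal back-door set {W, Z}.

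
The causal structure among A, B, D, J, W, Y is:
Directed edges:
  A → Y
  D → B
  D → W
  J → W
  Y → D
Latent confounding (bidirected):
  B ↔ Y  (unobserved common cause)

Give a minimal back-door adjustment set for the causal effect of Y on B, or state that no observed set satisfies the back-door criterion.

desc(Y)\{Y}={B,D,W}; candidates ⊆ {A,J}.
Y↔B: latent back-door arc(s) into Y.
size 0: {}; under {} Y still reaches {A,B} ∋ B.
size 1: {A}, {J}; under {A} Y still reaches {B} ∋ B.
size 2: {A,J}; under {A,J} Y still reaches {B} ∋ B.
Y↔B cannot be blocked by any observed set — no back-door set.

Y→B: no observed back-door set.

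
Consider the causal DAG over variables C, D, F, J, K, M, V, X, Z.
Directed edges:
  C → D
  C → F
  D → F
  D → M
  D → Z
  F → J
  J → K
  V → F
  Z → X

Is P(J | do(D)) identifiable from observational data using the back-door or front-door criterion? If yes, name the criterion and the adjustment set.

P(J|do(D)): backdoor, adjust for {C}.

desc(D)\{D}={F,J,K,M,X,Z}; candidates ⊆ {C,V}.
size 0: {}; under {} D still reaches {C,F,J,K} ∋ J.
{C}: D⊥J given {C} in G with D→· removed — back-door holds.
P(J|do(D)) = Σ_{C} P(J|D,C)·P(C).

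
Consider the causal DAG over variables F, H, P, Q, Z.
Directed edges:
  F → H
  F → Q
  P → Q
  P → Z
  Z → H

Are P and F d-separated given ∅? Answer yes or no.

Bayes-Ball from P | ∅ reaches {H,Q,Z}.
F ∉ reach(P|∅) ⇒ P ⊥ F | ∅.

Yes — P ⊥ F | ∅.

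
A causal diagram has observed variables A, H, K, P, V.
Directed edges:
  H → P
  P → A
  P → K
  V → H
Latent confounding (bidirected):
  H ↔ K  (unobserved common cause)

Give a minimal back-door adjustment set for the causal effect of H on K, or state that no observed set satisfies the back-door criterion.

H→K: no observed back-door set.

desc(H)\{H}={A,K,P}; candidates ⊆ {V}.
H↔K: latent back-door arc(s) into H.
size 0: {}; under {} H still reaches {K,V} ∋ K.
size 1: {V}; under {V} H still reaches {K} ∋ K.
H↔K cannot be blocked by any observed set — no back-door set.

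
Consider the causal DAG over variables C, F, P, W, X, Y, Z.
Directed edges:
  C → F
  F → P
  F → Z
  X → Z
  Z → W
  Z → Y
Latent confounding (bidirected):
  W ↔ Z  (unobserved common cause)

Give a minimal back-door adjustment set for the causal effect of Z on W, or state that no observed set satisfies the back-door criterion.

Z→W: no observed back-door set.

desc(Z)\{Z}={W,Y}; candidates ⊆ {C,F,P,X}.
Z↔W: latent back-door arc(s) into Z.
size 0: {}; under {} Z still reaches {C,F,P,W,X} ∋ W.
size 1: {C}, {F}, {P} …(+1); under {C} Z still reaches {F,P,W,X} ∋ W.
size 2: {C,F}, {C,P}, {C,X} …(+3); under {C,F} Z still reaches {W,X} ∋ W.
Z↔W cannot be blocked by any observed set — no back-door set.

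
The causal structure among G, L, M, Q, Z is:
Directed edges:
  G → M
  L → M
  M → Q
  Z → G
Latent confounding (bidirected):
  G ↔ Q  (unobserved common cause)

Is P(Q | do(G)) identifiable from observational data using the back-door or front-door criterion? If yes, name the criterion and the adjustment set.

desc(G)\{G}={M,Q}; candidates ⊆ {L,Z}.
G↔Q: latent back-door arc(s) into G.
size 0: {}; under {} G still reaches {Q,Z} ∋ Q.
size 1: {L}, {Z}; under {L} G still reaches {Q,Z} ∋ Q.
size 2: {L,Z}; under {L,Z} G still reaches {Q} ∋ Q.
G↔Q cannot be blocked by any observed set — no back-door set.
{M}: (i) intercepts every directed G→Q path; (ii) no back-door G→{M}; (iii) {G} blocks every back-door {M}→Q. Front-door holds.
P(Q|do(G)) = Σ_{M} P(M|G) Σ_{G'} P(Q|M,G')P(G').

P(Q|do(G)): frontdoor, adjust for {M}.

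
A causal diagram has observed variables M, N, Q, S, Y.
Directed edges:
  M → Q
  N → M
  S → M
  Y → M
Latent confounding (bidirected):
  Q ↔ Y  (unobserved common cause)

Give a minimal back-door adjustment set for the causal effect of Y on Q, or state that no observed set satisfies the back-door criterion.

Y→Q: no observed back-door set.

desc(Y)\{Y}={M,Q}; candidates ⊆ {N,S}.
Y↔Q: latent back-door arc(s) into Y.
size 0: {}; under {} Y still reaches {Q} ∋ Q.
size 1: {N}, {S}; under {N} Y still reaches {Q} ∋ Q.
size 2: {N,S}; under {N,S} Y still reaches {Q} ∋ Q.
Y↔Q cannot be blocked by any observed set — no back-door set.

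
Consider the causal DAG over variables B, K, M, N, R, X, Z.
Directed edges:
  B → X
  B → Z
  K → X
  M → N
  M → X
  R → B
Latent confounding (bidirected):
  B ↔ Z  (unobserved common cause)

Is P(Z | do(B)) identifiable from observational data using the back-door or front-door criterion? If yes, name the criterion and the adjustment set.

desc(B)\{B}={X,Z}; candidates ⊆ {K,M,N,R}.
B↔Z: latent back-door arc(s) into B.
size 0: {}; under {} B still reaches {R,Z} ∋ Z.
size 1: {K}, {M}, {N} …(+1); under {K} B still reaches {R,Z} ∋ Z.
size 2: {K,M}, {K,N}, {K,R} …(+3); under {K,M} B still reaches {R,Z} ∋ Z.
B↔Z cannot be blocked by any observed set — no back-door set.
No mediator lies on a directed B→…→Z path.
Neither criterion identifies P(Z|do(B)) in this graph.

P(Z|do(B)): not identifiable (no BD/FD set).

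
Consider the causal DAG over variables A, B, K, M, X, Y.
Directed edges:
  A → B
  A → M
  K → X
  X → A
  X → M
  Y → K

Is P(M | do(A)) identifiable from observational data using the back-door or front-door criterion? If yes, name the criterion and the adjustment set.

desc(A)\{A}={B,M}; candidates ⊆ {K,X,Y}.
size 0: {}; under {} A still reaches {K,M,X,Y} ∋ M.
{X}: A⊥M given {X} in G with A→· removed — back-door holds.
P(M|do(A)) = Σ_{X} P(M|A,X)·P(X).

P(M|do(A)): backdoor, adjust for {X}.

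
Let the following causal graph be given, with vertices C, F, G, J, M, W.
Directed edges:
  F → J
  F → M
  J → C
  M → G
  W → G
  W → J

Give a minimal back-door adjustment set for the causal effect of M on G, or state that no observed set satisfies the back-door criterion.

M→G: minimal back-door set ∅.

desc(M)\{M}={G}; candidates ⊆ {C,F,J,W}.
∅: M⊥G given ∅ in G with M→· removed — back-door holds.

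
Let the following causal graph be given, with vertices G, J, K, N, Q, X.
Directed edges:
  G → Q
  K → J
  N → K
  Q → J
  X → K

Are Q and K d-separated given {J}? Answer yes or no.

Bayes-Ball from Q | {J} reaches {G,K,N,X}.
K ∈ reach(Q|{J}) ⇒ Q ⊥̸ K | {J}.

No — Q and K are d-connected given {J}.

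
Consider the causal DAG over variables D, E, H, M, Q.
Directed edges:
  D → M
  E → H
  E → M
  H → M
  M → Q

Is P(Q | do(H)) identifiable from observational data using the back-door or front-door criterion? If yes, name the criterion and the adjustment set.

desc(H)\{H}={M,Q}; candidates ⊆ {D,E}.
size 0: {}; under {} H still reaches {E,M,Q} ∋ Q.
{E}: H⊥Q given {E} in G with H→· removed — back-door holds.
P(Q|do(H)) = Σ_{E} P(Q|H,E)·P(E).

P(Q|do(H)): backdoor, adjust for {E}.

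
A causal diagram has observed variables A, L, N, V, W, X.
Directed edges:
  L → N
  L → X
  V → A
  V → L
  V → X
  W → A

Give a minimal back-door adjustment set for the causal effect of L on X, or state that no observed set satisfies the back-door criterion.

L→X: minimal back-door set {V}.

desc(L)\{L}={N,X}; candidates ⊆ {A,V,W}.
size 0: {}; under {} L still reaches {A,V,X} ∋ X.
{V}: L⊥X given {V} in G with L→· removed — back-door holds.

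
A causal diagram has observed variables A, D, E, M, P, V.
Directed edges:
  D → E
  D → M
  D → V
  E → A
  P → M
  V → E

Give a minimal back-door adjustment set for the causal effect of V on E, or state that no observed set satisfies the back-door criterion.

desc(V)\{V}={A,E}; candidates ⊆ {D,M,P}.
size 0: {}; under {} V still reaches {A,D,E,M} ∋ E.
{D}: V⊥E given {D} in G with V→· removed — back-door holds.

V→E: minimal back-door set {D}.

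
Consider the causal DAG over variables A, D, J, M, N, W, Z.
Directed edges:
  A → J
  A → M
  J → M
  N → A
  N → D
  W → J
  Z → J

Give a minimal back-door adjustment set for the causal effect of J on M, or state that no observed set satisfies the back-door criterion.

J→M: minimal back-door set {A}.

desc(J)\{J}={M}; candidates ⊆ {A,D,N,W,Z}.
size 0: {}; under {} J still reaches {A,D,M,N,W,Z} ∋ M.
{A}: J⊥M given {A} in G with J→· removed — back-door holds.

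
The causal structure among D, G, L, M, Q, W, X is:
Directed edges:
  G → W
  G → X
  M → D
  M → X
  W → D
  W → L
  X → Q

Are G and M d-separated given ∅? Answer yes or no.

Yes — G ⊥ M | ∅.

Bayes-Ball from G | ∅ reaches {D,L,Q,W,X}.
M ∉ reach(G|∅) ⇒ G ⊥ M | ∅.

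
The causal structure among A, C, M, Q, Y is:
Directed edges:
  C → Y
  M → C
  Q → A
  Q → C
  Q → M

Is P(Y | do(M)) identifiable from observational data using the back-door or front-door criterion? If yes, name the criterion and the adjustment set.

desc(M)\{M}={C,Y}; candidates ⊆ {A,Q}.
size 0: {}; under {} M still reaches {A,C,Q,Y} ∋ Y.
{Q}: M⊥Y given {Q} in G with M→· removed — back-door holds.
P(Y|do(M)) = Σ_{Q} P(Y|M,Q)·P(Q).

P(Y|do(M)): backdoor, adjust for {Q}.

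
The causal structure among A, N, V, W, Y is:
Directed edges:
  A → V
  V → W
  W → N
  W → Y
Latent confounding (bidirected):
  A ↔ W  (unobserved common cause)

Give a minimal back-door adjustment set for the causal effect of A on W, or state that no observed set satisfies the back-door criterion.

A→W: no observed back-door set.

desc(A)\{A}={N,V,W,Y}; candidates ⊆ {—}.
A↔W: latent back-door arc(s) into A.
size 0: {}; under {} A still reaches {N,W,Y} ∋ W.
A↔W cannot be blocked by any observed set — no back-door set.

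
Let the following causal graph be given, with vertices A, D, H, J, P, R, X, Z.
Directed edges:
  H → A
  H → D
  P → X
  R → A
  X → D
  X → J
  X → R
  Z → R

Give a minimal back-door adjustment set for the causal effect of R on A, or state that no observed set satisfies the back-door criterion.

desc(R)\{R}={A}; candidates ⊆ {D,H,J,P,X,Z}.
∅: R⊥A given ∅ in G with R→· removed — back-door holds.

R→A: minimal back-door set ∅.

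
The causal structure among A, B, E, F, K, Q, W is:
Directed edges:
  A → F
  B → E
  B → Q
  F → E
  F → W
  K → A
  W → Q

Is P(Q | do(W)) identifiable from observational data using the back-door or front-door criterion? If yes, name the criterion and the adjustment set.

desc(W)\{W}={Q}; candidates ⊆ {A,B,E,F,K}.
∅: W⊥Q given ∅ in G with W→· removed — back-door holds.
P(Q|do(W)) = P(Q|W) — no adjustment needed.

P(Q|do(W)): backdoor, adjust for ∅.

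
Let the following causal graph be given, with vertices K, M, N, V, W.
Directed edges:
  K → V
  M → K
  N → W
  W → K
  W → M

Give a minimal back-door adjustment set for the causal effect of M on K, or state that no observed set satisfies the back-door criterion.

M→K: minimal back-door set {W}.

desc(M)\{M}={K,V}; candidates ⊆ {N,W}.
size 0: {}; under {} M still reaches {K,N,V,W} ∋ K.
{W}: M⊥K given {W} in G with M→· removed — back-door holds.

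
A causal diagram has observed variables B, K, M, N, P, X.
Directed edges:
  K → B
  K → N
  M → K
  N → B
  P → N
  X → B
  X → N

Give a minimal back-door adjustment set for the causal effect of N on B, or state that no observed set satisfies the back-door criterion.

desc(N)\{N}={B}; candidates ⊆ {K,M,P,X}.
size 0: {}; under {} N still reaches {B,K,M,P,X} ∋ B.
size 1: {K}, {M}, {P} …(+1); under {K} N still reaches {B,P,X} ∋ B.
{K,X}: N⊥B given {K,X} in G with N→· removed — back-door holds.

N→B: minimal back-door set {K, X}.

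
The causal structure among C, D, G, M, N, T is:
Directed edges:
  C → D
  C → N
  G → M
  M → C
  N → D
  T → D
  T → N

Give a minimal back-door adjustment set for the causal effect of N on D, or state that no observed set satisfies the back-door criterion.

N→D: minimal back-door set {C, T}.

desc(N)\{N}={D}; candidates ⊆ {C,G,M,T}.
size 0: {}; under {} N still reaches {C,D,G,M,T} ∋ D.
size 1: {C}, {G}, {M} …(+1); under {C} N still reaches {D,T} ∋ D.
{C,T}: N⊥D given {C,T} in G with N→· removed — back-door holds.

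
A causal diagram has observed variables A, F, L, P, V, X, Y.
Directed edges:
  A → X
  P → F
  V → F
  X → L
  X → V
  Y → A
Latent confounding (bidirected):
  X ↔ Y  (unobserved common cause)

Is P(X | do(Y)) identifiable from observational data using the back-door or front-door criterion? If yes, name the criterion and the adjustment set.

P(X|do(Y)): frontdoor, adjust for {A}.

desc(Y)\{Y}={A,F,L,V,X}; candidates ⊆ {P}.
Y↔X: latent back-door arc(s) into Y.
size 0: {}; under {} Y still reaches {F,L,V,X} ∋ X.
size 1: {P}; under {P} Y still reaches {F,L,V,X} ∋ X.
Y↔X cannot be blocked by any observed set — no back-door set.
{A}: (i) intercepts every directed Y→X path; (ii) no back-door Y→{A}; (iii) {Y} blocks every back-door {A}→X. Front-door holds.
P(X|do(Y)) = Σ_{A} P(A|Y) Σ_{Y'} P(X|A,Y')P(Y').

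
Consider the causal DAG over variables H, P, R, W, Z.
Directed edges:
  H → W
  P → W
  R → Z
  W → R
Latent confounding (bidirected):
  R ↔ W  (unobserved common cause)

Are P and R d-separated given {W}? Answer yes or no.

No — P and R are d-connected given {W}.

Bayes-Ball from P | {W} reaches {H,R,Z}.
R ∈ reach(P|{W}) ⇒ P ⊥̸ R | {W}.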